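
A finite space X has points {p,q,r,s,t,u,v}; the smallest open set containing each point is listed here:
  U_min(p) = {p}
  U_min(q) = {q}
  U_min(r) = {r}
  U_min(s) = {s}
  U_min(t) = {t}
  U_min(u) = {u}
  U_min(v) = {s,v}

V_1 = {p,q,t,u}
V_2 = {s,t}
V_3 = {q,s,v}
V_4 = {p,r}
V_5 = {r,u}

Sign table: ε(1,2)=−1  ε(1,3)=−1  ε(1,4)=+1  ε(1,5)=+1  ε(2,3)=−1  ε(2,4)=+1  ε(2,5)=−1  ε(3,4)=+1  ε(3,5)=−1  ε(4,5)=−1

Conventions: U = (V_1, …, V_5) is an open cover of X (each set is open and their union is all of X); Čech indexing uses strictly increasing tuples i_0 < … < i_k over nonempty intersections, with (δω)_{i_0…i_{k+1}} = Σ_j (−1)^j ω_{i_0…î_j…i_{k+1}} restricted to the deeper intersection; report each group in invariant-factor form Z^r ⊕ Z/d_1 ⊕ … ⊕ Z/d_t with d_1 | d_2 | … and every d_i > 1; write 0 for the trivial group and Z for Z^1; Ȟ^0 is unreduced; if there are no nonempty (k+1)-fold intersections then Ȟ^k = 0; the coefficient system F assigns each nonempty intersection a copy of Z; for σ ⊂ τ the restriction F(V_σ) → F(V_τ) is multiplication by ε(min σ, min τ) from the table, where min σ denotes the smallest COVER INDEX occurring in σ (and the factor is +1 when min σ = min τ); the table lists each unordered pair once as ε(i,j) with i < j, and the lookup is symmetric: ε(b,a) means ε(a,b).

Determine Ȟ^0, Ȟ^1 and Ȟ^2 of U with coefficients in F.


nerve of the cover:
  V12={t} V13={q} V14={p} V15={u} V23={s} V45={r}
C dims 5,6; δ0: rk 5, SNF 1^4·2
Ȟ^0 = (5 − 5) − 0 = 0, so Ȟ^0 ≅ 0
Ȟ^1 = (6 − 0) − 5 = 1 plus torsion [2], so Ȟ^1 ≅ Z ⊕ Z/2
Ȟ^2 = (0 − 0) − 0 = 0, so Ȟ^2 ≅ 0

Ȟ^0(U;F) ≅ 0; Ȟ^1(U;F) ≅ Z ⊕ Z/2; Ȟ^2(U;F) ≅ 0


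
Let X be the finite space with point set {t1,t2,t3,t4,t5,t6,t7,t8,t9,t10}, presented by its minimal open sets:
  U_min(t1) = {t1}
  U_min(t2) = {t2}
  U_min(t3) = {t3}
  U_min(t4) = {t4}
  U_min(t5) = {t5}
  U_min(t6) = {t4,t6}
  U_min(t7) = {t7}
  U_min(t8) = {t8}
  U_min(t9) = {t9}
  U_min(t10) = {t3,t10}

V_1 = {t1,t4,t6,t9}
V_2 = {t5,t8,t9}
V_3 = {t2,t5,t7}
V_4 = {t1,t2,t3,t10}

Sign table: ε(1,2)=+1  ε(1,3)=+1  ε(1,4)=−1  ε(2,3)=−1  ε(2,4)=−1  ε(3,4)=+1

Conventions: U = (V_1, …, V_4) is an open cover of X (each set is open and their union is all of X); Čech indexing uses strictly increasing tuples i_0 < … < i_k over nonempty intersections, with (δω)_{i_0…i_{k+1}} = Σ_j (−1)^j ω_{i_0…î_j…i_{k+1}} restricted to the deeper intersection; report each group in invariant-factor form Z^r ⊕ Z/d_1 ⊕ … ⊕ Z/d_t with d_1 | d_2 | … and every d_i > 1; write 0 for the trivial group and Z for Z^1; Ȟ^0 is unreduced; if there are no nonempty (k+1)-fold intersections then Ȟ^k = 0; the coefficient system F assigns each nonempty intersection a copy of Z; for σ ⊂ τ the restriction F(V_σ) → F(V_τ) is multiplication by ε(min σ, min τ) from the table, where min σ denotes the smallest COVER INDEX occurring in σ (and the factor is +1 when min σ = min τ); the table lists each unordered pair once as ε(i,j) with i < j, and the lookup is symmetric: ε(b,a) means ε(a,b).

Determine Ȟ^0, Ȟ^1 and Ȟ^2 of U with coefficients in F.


Ȟ^0(U;F) ≅ Z, Ȟ^1(U;F) ≅ Z and Ȟ^2(U;F) ≅ 0

nonempty intersections:
  V12={t9} V14={t1} V23={t5} V34={t2}
C dims 4,4; δ0: rk 3, SNF 1^3
Ȟ^0: (4−3)−0=1 ⇒ Z
Ȟ^1: (4−0)−3=1 ⇒ Z
Ȟ^2: (0−0)−0=0 ⇒ 0


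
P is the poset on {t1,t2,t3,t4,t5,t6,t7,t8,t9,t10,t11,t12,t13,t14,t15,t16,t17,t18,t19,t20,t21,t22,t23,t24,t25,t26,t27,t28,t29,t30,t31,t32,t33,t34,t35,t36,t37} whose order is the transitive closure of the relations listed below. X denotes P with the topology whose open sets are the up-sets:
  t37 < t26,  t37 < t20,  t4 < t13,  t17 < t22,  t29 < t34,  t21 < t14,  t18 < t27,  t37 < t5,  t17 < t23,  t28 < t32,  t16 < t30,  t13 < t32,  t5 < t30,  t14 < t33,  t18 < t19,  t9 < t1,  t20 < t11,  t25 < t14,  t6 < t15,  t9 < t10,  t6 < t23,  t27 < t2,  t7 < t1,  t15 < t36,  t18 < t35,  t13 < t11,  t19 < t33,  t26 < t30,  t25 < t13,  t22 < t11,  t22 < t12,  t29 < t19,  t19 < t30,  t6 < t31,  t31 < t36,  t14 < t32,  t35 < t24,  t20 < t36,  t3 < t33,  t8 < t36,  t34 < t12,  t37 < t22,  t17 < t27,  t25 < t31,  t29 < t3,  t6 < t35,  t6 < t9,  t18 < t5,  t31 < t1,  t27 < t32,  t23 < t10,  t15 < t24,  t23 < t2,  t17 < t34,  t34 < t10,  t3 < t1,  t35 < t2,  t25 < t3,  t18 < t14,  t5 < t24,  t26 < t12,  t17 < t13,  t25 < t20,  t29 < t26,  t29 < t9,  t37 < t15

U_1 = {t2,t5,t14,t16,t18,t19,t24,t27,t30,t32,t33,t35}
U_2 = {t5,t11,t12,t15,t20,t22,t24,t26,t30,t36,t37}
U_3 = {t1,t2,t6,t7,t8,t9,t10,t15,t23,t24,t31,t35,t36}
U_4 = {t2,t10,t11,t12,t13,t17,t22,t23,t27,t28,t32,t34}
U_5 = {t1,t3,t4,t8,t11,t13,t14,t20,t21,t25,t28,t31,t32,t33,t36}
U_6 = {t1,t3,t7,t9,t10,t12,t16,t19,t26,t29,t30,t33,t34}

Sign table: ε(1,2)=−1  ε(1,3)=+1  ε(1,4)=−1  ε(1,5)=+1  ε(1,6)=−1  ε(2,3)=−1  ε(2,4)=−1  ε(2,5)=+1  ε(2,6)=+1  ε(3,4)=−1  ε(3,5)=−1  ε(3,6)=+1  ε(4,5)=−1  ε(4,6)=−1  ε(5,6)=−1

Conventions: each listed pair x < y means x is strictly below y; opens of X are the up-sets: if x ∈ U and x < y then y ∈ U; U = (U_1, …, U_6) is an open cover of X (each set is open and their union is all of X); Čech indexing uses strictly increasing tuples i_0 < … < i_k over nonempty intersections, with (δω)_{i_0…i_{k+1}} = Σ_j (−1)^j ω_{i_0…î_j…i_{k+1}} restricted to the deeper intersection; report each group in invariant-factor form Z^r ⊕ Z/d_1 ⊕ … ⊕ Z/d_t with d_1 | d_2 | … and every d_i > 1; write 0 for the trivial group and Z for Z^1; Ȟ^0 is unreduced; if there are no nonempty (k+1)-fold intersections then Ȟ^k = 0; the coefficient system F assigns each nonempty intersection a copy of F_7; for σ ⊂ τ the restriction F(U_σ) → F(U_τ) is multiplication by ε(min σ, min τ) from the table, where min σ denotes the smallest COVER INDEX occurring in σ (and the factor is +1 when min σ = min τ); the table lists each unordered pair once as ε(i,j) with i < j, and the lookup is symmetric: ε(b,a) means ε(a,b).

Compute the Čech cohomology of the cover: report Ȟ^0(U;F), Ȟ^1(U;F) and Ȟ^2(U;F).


Ȟ^0 = 0, Ȟ^1 = 0, Ȟ^2 = Z/7

cover nerve:
  U12={t5,t24,t30} U13={t2,t24,t35} U14={t2,t27,t32} U15={t14,t32,t33} U16={t16,t19,t30,t33} U23={t15,t24,t36} U24={t11,t12,t22} U25={t11,t20,t36} U26={t12,t26,t30} U34={t2,t10,t23} U35={t1,t8,t31,t36} U36={t1,t7,t9,t10} U45={t11,t13,t28,t32} U46={t10,t12,t34} U56={t1,t3,t33}
  U123={t24} U126={t30} U134={t2} U145={t32} U156={t33} U235={t36} U245={t11} U246={t12} U346={t10} U356={t1}
C dims 6,15,10; δ0: rk_F7 6; δ1: rk_F7 9
Ȟ^0: (6−6)−0=0 ⇒ 0
Ȟ^1: (15−9)−6=0 ⇒ 0
Ȟ^2: (10−0)−9=1 ⇒ Z/7


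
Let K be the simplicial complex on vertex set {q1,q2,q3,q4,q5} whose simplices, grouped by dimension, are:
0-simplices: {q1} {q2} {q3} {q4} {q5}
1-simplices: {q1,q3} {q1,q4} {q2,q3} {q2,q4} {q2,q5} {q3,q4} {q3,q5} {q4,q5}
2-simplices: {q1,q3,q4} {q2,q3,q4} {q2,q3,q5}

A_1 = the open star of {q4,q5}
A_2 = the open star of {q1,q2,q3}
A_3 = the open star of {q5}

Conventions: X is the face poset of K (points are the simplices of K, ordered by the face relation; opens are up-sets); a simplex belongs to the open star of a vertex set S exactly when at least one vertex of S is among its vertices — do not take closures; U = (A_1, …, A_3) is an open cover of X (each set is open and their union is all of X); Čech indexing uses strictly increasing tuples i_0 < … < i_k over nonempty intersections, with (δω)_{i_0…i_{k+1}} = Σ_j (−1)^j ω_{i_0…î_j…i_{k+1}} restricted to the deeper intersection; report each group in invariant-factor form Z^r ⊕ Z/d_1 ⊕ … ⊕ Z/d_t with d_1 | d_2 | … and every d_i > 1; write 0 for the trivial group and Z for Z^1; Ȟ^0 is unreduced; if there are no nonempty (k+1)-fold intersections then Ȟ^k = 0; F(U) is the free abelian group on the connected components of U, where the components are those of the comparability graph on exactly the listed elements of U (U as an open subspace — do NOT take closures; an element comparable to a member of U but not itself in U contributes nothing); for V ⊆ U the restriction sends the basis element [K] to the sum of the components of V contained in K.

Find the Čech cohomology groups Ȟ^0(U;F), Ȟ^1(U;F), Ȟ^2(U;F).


nonempty overlaps:
  A1={{q4},{q5},{q1,q4},{q2,q4},{q2,q5},{q3,q4},{q3,q5},{q4,q5},{q1,q3,q4},{q2,q3,q4},{q2,q3,q5}} A2={{q1},{q2},{q3},{q1,q3},{q1,q4},{q2,q3},{q2,q4},{q2,q5},{q3,q4},{q3,q5},{q1,q3,q4},{q2,q3,q4},{q2,q3,q5}} A3={{q5},{q2,q5},{q3,q5},{q4,q5},{q2,q3,q5}}
  A12={{q1,q4},{q2,q4},{q2,q5},{q3,q4},{q3,q5},{q1,q3,q4},{q2,q3,q4},{q2,q3,q5}} A13={{q5},{q2,q5},{q3,q5},{q4,q5},{q2,q3,q5}} A23={{q2,q5},{q3,q5},{q2,q3,q5}}
  A123={{q2,q5},{q3,q5},{q2,q3,q5}}
components per intersection:
  A1: {{q4},{q5},{q1,q4},{q2,q4},{q2,q5},{q3,q4},{q3,q5},{q4,q5},{q1,q3,q4},{q2,q3,q4},{q2,q3,q5}}
  A2: {{q1},{q2},{q3},{q1,q3},{q1,q4},{q2,q3},{q2,q4},{q2,q5},{q3,q4},{q3,q5},{q1,q3,q4},{q2,q3,q4},{q2,q3,q5}}
  A3: {{q5},{q2,q5},{q3,q5},{q4,q5},{q2,q3,q5}}
  A12: {{q1,q4},{q2,q4},{q3,q4},{q1,q3,q4},{q2,q3,q4}} {{q2,q5},{q3,q5},{q2,q3,q5}}
  A13: {{q5},{q2,q5},{q3,q5},{q4,q5},{q2,q3,q5}}
  A23: {{q2,q5},{q3,q5},{q2,q3,q5}}
  A123: {{q2,q5},{q3,q5},{q2,q3,q5}}
C dims 3,4,1; δ0: rk 2, SNF 1^2; δ1: rk 1, SNF 1^1
degree 0: 3−2−0 = 1 → Ȟ^0 ≅ Z
degree 1: 4−1−2 = 1 → Ȟ^1 ≅ Z
degree 2: 1−0−1 = 0 → Ȟ^2 ≅ 0

Ȟ^0 = Z, Ȟ^1 = Z, Ȟ^2 = 0


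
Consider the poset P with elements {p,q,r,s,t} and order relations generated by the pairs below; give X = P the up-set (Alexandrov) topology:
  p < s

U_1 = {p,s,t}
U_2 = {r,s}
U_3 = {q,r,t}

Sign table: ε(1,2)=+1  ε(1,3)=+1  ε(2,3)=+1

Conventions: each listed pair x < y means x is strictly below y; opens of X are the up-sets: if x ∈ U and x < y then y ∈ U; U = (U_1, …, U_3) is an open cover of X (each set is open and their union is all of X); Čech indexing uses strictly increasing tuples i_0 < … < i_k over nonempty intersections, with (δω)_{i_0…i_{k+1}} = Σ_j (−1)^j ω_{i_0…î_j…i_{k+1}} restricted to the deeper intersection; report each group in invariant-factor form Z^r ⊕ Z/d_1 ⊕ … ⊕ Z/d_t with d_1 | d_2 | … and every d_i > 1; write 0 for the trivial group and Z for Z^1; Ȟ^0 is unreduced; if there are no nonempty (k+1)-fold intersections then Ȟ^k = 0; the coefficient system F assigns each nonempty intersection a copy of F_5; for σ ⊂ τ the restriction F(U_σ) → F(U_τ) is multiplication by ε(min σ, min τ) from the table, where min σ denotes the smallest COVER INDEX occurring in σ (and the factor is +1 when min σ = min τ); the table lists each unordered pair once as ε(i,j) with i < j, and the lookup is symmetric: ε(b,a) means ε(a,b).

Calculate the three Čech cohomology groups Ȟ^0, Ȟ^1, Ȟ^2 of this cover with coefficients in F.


Ȟ^0(U;F) ≅ Z/5, Ȟ^1(U;F) ≅ Z/5 and Ȟ^2(U;F) ≅ 0

cover nerve:
  U12={s} U13={t} U23={r}
C dims 3,3; δ0: rk_F5 2
Ȟ^0: (3−2)−0=1 ⇒ Z/5
Ȟ^1: (3−0)−2=1 ⇒ Z/5
Ȟ^2: (0−0)−0=0 ⇒ 0


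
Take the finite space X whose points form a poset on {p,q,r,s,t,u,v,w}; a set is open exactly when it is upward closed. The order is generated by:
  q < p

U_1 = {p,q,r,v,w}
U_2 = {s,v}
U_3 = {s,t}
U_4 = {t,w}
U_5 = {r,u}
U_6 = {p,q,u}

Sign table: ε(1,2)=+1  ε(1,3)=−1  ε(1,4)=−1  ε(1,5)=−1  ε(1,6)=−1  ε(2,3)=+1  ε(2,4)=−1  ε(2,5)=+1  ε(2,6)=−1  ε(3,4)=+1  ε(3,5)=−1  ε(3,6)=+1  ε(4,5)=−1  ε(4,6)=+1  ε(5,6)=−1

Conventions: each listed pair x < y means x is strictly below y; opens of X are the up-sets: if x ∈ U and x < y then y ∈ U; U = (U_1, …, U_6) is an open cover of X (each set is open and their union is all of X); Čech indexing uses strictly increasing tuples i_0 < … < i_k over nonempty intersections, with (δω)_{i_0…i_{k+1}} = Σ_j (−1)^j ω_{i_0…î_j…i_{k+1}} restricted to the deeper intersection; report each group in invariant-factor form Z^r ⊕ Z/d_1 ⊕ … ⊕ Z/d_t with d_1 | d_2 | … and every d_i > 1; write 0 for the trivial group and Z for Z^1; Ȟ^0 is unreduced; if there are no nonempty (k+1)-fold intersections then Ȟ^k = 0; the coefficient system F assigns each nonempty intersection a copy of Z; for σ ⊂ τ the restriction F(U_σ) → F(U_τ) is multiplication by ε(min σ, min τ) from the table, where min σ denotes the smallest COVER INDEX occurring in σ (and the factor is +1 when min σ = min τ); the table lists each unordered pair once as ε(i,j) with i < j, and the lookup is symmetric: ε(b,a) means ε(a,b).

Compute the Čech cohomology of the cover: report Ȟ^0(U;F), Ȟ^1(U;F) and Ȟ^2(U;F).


Ȟ^0(U;F) ≅ 0, Ȟ^1(U;F) ≅ Z ⊕ Z/2 and Ȟ^2(U;F) ≅ 0

nerve of the cover:
  U12={v} U14={w} U15={r} U16={p,q} U23={s} U34={t} U56={u}
C dims 6,7; δ0: rk 6, SNF 1^5·2
Ȟ^0 = (6 − 6) − 0 = 0, so Ȟ^0 ≅ 0
Ȟ^1 = (7 − 0) − 6 = 1 plus torsion [2], so Ȟ^1 ≅ Z ⊕ Z/2
Ȟ^2 = (0 − 0) − 0 = 0, so Ȟ^2 ≅ 0


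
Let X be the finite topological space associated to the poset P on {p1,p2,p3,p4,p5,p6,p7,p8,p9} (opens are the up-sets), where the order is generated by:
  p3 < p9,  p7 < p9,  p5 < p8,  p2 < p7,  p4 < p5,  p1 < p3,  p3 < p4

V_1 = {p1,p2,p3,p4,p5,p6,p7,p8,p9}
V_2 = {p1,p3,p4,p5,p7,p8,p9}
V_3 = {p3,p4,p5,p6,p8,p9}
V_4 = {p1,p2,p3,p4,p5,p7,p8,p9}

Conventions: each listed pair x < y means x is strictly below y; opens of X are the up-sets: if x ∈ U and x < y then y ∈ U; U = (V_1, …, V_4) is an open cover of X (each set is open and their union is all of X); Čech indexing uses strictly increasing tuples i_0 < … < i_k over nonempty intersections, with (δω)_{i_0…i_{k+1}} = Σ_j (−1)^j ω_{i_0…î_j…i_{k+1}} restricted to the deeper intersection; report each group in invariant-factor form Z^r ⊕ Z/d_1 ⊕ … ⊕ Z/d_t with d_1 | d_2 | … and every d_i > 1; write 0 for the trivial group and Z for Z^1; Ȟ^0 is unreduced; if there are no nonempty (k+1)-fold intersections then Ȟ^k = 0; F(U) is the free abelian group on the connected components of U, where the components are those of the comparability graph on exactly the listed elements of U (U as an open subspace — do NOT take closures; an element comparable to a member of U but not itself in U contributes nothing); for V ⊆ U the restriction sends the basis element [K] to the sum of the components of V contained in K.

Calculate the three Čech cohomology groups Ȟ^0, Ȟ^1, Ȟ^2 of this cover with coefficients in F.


nerve simplices:
  V12={p1,p3,p4,p5,p7,p8,p9} V13={p3,p4,p5,p6,p8,p9} V14={p1,p2,p3,p4,p5,p7,p8,p9} V23={p3,p4,p5,p8,p9} V24={p1,p3,p4,p5,p7,p8,p9} V34={p3,p4,p5,p8,p9}
  V123={p3,p4,p5,p8,p9} V124={p1,p3,p4,p5,p7,p8,p9} V134={p3,p4,p5,p8,p9} V234={p3,p4,p5,p8,p9}
  V1234={p3,p4,p5,p8,p9}
components per intersection:
  V1: {p1,p2,p3,p4,p5,p7,p8,p9} {p6}
  V2: {p1,p3,p4,p5,p7,p8,p9}
  V3: {p3,p4,p5,p8,p9} {p6}
  V4: {p1,p2,p3,p4,p5,p7,p8,p9}
  V12: {p1,p3,p4,p5,p7,p8,p9}
  V13: {p3,p4,p5,p8,p9} {p6}
  V14: {p1,p2,p3,p4,p5,p7,p8,p9}
  V23: {p3,p4,p5,p8,p9}
  V24: {p1,p3,p4,p5,p7,p8,p9}
  V34: {p3,p4,p5,p8,p9}
  V123: {p3,p4,p5,p8,p9}
  V124: {p1,p3,p4,p5,p7,p8,p9}
  V134: {p3,p4,p5,p8,p9}
  V234: {p3,p4,p5,p8,p9}
  V1234: {p3,p4,p5,p8,p9}
C dims 6,7,4,1; δ0: rk 4, SNF 1^4; δ1: rk 3, SNF 1^3; δ2: rk 1, SNF 1^1
degree 0: 6−4−0 = 2 → Ȟ^0 ≅ Z^2
degree 1: 7−3−4 = 0 → Ȟ^1 ≅ 0
degree 2: 4−1−3 = 0 → Ȟ^2 ≅ 0

Ȟ^0 = Z^2,  Ȟ^1 = 0,  Ȟ^2 = 0


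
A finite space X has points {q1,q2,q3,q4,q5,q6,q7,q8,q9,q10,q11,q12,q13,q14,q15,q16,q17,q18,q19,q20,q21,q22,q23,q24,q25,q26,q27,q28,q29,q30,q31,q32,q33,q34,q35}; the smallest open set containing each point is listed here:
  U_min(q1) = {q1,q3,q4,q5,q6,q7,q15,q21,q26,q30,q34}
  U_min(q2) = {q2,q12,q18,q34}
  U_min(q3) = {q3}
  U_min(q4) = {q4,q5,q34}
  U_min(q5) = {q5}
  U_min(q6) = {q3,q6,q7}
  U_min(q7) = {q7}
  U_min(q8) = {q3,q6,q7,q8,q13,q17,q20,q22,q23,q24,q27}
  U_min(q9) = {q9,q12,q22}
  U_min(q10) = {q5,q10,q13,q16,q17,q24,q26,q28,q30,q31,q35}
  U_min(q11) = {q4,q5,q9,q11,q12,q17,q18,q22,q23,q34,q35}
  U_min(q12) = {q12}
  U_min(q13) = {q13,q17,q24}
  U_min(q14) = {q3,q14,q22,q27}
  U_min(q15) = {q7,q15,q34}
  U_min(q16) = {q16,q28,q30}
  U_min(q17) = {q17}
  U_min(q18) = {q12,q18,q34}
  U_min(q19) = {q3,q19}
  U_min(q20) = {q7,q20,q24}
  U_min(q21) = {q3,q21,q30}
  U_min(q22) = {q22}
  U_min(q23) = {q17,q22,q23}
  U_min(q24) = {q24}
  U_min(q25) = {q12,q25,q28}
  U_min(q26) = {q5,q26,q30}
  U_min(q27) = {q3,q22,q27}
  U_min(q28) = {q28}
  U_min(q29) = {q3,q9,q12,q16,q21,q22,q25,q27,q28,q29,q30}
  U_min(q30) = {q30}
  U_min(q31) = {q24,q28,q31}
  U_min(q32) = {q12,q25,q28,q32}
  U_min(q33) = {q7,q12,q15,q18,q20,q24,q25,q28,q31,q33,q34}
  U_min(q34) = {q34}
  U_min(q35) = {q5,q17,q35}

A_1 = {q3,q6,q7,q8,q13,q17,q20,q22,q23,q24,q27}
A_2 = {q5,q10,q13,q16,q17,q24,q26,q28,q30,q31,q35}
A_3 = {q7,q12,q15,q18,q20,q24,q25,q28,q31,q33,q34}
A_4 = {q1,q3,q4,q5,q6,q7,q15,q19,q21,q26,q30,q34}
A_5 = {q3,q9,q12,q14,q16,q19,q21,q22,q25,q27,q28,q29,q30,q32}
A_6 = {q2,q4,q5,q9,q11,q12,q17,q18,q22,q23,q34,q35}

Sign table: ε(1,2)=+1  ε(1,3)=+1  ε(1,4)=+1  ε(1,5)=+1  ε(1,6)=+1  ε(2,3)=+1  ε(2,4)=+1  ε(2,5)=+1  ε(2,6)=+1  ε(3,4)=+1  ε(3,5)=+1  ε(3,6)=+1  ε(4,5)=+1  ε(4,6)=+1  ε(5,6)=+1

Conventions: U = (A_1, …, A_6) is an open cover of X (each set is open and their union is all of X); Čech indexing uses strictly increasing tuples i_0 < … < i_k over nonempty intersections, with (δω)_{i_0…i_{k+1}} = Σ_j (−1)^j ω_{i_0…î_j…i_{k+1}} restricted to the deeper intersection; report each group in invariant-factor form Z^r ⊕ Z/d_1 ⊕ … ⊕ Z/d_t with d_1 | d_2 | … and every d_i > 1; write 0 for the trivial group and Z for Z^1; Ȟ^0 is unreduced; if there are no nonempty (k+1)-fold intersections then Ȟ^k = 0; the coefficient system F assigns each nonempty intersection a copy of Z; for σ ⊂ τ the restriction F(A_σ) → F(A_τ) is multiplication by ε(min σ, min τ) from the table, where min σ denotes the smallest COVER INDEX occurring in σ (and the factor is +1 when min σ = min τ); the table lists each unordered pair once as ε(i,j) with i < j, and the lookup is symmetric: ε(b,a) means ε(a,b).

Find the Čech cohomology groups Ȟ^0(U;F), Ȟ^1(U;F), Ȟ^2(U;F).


Ȟ^0(U;F) ≅ Z; Ȟ^1(U;F) ≅ 0; Ȟ^2(U;F) ≅ Z/2

nonempty intersections:
  A12={q13,q17,q24} A13={q7,q20,q24} A14={q3,q6,q7} A15={q3,q22,q27} A16={q17,q22,q23} A23={q24,q28,q31} A24={q5,q26,q30} A25={q16,q28,q30} A26={q5,q17,q35} A34={q7,q15,q34} A35={q12,q25,q28} A36={q12,q18,q34} A45={q3,q19,q21,q30} A46={q4,q5,q34} A56={q9,q12,q22}
  A123={q24} A126={q17} A134={q7} A145={q3} A156={q22} A235={q28} A245={q30} A246={q5} A346={q34} A356={q12}
C dims 6,15,10; δ0: rk 5, SNF 1^5; δ1: rk 10, SNF 1^9·2
Ȟ^0: (6−5)−0=1 ⇒ Z
Ȟ^1: (15−10)−5=0 ⇒ 0
Ȟ^2: (10−0)−10=0 plus torsion [2] ⇒ Z/2


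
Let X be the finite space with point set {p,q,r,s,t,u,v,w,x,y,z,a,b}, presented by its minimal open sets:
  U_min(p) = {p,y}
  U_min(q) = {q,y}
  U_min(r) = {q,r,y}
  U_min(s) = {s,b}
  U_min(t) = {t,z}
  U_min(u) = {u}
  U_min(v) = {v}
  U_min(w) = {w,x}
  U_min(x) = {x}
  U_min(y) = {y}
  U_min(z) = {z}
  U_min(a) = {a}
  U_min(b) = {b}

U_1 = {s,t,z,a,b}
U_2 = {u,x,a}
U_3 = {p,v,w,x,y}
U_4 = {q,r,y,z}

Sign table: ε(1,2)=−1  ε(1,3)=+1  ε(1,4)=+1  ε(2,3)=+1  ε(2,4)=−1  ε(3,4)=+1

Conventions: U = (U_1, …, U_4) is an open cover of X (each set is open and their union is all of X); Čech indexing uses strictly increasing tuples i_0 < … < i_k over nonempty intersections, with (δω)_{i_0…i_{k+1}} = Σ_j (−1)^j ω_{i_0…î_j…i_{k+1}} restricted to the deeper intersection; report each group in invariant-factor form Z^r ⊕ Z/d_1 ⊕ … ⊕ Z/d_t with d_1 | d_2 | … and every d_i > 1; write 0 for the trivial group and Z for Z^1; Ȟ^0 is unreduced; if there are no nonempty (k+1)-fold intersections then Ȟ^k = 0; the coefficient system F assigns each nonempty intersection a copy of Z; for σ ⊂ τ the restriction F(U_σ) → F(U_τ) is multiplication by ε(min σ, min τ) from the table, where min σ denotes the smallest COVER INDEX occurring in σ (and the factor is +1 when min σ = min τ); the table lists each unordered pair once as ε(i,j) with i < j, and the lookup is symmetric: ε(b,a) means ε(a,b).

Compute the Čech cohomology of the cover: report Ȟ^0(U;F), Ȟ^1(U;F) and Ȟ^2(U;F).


Ȟ^0 ≅ 0, Ȟ^1 ≅ Z/2 and Ȟ^2 ≅ 0

intersection data:
  U12={a} U14={z} U23={x} U34={y}
C dims 4,4; δ0: rk 4, SNF 1^3·2
Ȟ^0 = (4 − 4) − 0 = 0, so Ȟ^0 ≅ 0
Ȟ^1 = (4 − 0) − 4 = 0 plus torsion [2], so Ȟ^1 ≅ Z/2
Ȟ^2 = (0 − 0) − 0 = 0, so Ȟ^2 ≅ 0


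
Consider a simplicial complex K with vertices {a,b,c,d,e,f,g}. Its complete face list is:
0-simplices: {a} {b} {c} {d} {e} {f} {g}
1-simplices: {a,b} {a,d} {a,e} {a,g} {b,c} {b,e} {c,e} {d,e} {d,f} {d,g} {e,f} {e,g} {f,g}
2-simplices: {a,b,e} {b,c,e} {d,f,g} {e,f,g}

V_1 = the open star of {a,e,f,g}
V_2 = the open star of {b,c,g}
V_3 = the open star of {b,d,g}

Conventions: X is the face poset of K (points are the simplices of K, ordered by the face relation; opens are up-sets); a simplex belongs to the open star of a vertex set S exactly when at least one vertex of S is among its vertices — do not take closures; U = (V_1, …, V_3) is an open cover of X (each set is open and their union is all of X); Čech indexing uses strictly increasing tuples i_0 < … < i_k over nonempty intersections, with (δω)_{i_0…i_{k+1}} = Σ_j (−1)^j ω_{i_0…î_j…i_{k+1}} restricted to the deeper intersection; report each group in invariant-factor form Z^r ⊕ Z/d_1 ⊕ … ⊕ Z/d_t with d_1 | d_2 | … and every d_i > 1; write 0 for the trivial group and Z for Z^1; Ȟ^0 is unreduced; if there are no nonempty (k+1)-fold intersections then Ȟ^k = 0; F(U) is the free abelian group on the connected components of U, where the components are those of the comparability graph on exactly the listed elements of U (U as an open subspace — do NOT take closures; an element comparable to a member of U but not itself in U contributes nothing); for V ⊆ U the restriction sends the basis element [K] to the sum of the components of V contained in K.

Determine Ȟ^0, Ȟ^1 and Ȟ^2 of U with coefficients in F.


Ȟ^0(U;F) ≅ Z,  Ȟ^1(U;F) ≅ Z^2,  Ȟ^2(U;F) ≅ 0

intersection data:
  V1={{a},{e},{f},{g},{a,b},{a,d},{a,e},{a,g},{b,e},{c,e},{d,e},{d,f},{d,g},{e,f},{e,g},{f,g},{a,b,e},{b,c,e},{d,f,g},{e,f,g}} V2={{b},{c},{g},{a,b},{a,g},{b,c},{b,e},{c,e},{d,g},{e,g},{f,g},{a,b,e},{b,c,e},{d,f,g},{e,f,g}} V3={{b},{d},{g},{a,b},{a,d},{a,g},{b,c},{b,e},{d,e},{d,f},{d,g},{e,g},{f,g},{a,b,e},{b,c,e},{d,f,g},{e,f,g}}
  V12={{g},{a,b},{a,g},{b,e},{c,e},{d,g},{e,g},{f,g},{a,b,e},{b,c,e},{d,f,g},{e,f,g}} V13={{g},{a,b},{a,d},{a,g},{b,e},{d,e},{d,f},{d,g},{e,g},{f,g},{a,b,e},{b,c,e},{d,f,g},{e,f,g}} V23={{b},{g},{a,b},{a,g},{b,c},{b,e},{d,g},{e,g},{f,g},{a,b,e},{b,c,e},{d,f,g},{e,f,g}}
  V123={{g},{a,b},{a,g},{b,e},{d,g},{e,g},{f,g},{a,b,e},{b,c,e},{d,f,g},{e,f,g}}
components per intersection:
  V1: {{a},{e},{f},{g},{a,b},{a,d},{a,e},{a,g},{b,e},{c,e},{d,e},{d,f},{d,g},{e,f},{e,g},{f,g},{a,b,e},{b,c,e},{d,f,g},{e,f,g}}
  V2: {{b},{c},{a,b},{b,c},{b,e},{c,e},{a,b,e},{b,c,e}} {{g},{a,g},{d,g},{e,g},{f,g},{d,f,g},{e,f,g}}
  V3: {{b},{a,b},{b,c},{b,e},{a,b,e},{b,c,e}} {{d},{g},{a,d},{a,g},{d,e},{d,f},{d,g},{e,g},{f,g},{d,f,g},{e,f,g}}
  V12: {{g},{a,g},{d,g},{e,g},{f,g},{d,f,g},{e,f,g}} {{a,b},{b,e},{c,e},{a,b,e},{b,c,e}}
  V13: {{g},{a,g},{d,f},{d,g},{e,g},{f,g},{d,f,g},{e,f,g}} {{a,b},{b,e},{a,b,e},{b,c,e}} {{a,d}} {{d,e}}
  V23: {{b},{a,b},{b,c},{b,e},{a,b,e},{b,c,e}} {{g},{a,g},{d,g},{e,g},{f,g},{d,f,g},{e,f,g}}
  V123: {{g},{a,g},{d,g},{e,g},{f,g},{d,f,g},{e,f,g}} {{a,b},{b,e},{a,b,e},{b,c,e}}
C dims 5,8,2; δ0: rk 4, SNF 1^4; δ1: rk 2, SNF 1^2
Ȟ^0 = (5 − 4) − 0 = 1, so Ȟ^0 ≅ Z
Ȟ^1 = (8 − 2) − 4 = 2, so Ȟ^1 ≅ Z^2
Ȟ^2 = (2 − 0) − 2 = 0, so Ȟ^2 ≅ 0


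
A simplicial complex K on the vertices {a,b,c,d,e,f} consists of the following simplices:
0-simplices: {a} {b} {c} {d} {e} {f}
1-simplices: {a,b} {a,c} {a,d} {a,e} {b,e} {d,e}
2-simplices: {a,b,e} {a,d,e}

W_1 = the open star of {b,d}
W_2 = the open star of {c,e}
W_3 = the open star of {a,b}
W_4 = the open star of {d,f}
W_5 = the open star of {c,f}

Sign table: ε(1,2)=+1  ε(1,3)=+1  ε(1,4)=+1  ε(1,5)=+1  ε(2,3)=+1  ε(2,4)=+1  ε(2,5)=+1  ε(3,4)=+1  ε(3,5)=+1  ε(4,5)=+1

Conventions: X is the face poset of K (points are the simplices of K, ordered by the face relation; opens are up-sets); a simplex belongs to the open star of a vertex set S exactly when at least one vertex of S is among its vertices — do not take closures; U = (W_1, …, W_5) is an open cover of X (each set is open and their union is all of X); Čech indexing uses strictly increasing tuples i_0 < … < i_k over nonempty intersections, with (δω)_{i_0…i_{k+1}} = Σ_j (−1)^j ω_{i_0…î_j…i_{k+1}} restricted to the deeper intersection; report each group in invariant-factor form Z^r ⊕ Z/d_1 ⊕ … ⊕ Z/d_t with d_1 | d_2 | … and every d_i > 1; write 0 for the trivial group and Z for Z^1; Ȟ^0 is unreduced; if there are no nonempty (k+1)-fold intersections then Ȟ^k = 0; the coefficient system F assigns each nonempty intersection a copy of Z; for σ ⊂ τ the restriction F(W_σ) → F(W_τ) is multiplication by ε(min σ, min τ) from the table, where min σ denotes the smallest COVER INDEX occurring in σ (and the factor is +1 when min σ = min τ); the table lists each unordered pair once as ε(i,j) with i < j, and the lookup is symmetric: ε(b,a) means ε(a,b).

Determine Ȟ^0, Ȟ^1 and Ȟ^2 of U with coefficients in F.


Ȟ^0 = Z; Ȟ^1 = Z; Ȟ^2 = 0

nonempty intersections:
  W1={{b},{d},{a,b},{a,d},{b,e},{d,e},{a,b,e},{a,d,e}} W2={{c},{e},{a,c},{a,e},{b,e},{d,e},{a,b,e},{a,d,e}} W3={{a},{b},{a,b},{a,c},{a,d},{a,e},{b,e},{a,b,e},{a,d,e}} W4={{d},{f},{a,d},{d,e},{a,d,e}} W5={{c},{f},{a,c}}
  W12={{b,e},{d,e},{a,b,e},{a,d,e}} W13={{b},{a,b},{a,d},{b,e},{a,b,e},{a,d,e}} W14={{d},{a,d},{d,e},{a,d,e}} W23={{a,c},{a,e},{b,e},{a,b,e},{a,d,e}} W24={{d,e},{a,d,e}} W25={{c},{a,c}} W34={{a,d},{a,d,e}} W35={{a,c}} W45={{f}}
  W123={{b,e},{a,b,e},{a,d,e}} W124={{d,e},{a,d,e}} W134={{a,d},{a,d,e}} W234={{a,d,e}} W235={{a,c}}
  W1234={{a,d,e}}
C dims 5,9,5,1; δ0: rk 4, SNF 1^4; δ1: rk 4, SNF 1^4; δ2: rk 1, SNF 1^1
Ȟ^0: (5−4)−0=1 ⇒ Z
Ȟ^1: (9−4)−4=1 ⇒ Z
Ȟ^2: (5−1)−4=0 ⇒ 0


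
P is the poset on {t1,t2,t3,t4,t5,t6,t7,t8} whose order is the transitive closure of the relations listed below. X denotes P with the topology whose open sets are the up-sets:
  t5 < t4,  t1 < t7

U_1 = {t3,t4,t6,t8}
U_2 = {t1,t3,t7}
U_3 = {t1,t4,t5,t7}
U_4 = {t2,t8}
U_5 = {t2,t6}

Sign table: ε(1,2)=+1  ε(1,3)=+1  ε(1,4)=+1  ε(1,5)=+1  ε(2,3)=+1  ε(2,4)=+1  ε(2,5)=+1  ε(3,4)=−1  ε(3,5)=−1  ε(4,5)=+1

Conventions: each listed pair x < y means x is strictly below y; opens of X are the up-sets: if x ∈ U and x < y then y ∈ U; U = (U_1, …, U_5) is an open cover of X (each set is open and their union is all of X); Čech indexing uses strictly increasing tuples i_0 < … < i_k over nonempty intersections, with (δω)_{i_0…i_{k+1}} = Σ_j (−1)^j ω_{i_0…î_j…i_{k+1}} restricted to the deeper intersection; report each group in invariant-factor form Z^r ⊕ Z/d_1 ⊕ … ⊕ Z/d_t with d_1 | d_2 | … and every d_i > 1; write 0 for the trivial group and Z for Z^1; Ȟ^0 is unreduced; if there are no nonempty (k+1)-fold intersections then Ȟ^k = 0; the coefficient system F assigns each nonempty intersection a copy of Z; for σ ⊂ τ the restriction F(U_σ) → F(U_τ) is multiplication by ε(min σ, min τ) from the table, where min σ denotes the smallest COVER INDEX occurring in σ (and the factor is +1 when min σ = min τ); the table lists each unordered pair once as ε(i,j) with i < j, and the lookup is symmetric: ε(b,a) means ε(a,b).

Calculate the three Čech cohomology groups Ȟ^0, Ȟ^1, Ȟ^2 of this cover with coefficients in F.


Ȟ^0 = Z,  Ȟ^1 = Z^2,  Ȟ^2 = 0

nerve simplices:
  U12={t3} U13={t4} U14={t8} U15={t6} U23={t1,t7} U45={t2}
C dims 5,6; δ0: rk 4, SNF 1^4
degree 0: 5−4−0 = 1 → Ȟ^0 ≅ Z
degree 1: 6−0−4 = 2 → Ȟ^1 ≅ Z^2
degree 2: 0−0−0 = 0 → Ȟ^2 ≅ 0


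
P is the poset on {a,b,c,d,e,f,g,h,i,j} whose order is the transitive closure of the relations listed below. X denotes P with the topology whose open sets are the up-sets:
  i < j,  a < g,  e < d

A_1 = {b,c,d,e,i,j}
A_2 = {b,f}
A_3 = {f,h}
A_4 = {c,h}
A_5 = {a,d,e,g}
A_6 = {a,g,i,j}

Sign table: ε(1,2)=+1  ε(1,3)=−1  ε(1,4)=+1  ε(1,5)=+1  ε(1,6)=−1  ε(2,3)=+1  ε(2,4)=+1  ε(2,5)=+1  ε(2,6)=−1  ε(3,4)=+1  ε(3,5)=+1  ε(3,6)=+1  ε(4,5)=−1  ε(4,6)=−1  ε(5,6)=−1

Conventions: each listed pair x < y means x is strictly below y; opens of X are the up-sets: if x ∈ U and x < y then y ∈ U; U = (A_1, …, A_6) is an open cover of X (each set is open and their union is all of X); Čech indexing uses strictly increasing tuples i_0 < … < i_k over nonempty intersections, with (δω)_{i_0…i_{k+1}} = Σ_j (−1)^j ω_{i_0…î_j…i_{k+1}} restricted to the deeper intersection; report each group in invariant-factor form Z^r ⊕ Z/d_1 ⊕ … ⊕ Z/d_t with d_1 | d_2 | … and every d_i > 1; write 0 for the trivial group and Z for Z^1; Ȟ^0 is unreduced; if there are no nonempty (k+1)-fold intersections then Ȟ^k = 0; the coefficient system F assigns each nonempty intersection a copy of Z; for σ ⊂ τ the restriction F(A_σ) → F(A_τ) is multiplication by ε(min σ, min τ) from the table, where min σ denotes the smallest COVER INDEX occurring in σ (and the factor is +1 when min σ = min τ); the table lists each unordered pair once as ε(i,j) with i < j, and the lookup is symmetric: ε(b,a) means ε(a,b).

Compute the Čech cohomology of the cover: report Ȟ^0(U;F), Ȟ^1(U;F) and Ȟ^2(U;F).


Ȟ^0 = Z; Ȟ^1 = Z^2; Ȟ^2 = 0

nerve simplices:
  A12={b} A14={c} A15={d,e} A16={i,j} A23={f} A34={h} A56={a,g}
C dims 6,7; δ0: rk 5, SNF 1^5
degree 0: 6−5−0 = 1 → Ȟ^0 ≅ Z
degree 1: 7−0−5 = 2 → Ȟ^1 ≅ Z^2
degree 2: 0−0−0 = 0 → Ȟ^2 ≅ 0


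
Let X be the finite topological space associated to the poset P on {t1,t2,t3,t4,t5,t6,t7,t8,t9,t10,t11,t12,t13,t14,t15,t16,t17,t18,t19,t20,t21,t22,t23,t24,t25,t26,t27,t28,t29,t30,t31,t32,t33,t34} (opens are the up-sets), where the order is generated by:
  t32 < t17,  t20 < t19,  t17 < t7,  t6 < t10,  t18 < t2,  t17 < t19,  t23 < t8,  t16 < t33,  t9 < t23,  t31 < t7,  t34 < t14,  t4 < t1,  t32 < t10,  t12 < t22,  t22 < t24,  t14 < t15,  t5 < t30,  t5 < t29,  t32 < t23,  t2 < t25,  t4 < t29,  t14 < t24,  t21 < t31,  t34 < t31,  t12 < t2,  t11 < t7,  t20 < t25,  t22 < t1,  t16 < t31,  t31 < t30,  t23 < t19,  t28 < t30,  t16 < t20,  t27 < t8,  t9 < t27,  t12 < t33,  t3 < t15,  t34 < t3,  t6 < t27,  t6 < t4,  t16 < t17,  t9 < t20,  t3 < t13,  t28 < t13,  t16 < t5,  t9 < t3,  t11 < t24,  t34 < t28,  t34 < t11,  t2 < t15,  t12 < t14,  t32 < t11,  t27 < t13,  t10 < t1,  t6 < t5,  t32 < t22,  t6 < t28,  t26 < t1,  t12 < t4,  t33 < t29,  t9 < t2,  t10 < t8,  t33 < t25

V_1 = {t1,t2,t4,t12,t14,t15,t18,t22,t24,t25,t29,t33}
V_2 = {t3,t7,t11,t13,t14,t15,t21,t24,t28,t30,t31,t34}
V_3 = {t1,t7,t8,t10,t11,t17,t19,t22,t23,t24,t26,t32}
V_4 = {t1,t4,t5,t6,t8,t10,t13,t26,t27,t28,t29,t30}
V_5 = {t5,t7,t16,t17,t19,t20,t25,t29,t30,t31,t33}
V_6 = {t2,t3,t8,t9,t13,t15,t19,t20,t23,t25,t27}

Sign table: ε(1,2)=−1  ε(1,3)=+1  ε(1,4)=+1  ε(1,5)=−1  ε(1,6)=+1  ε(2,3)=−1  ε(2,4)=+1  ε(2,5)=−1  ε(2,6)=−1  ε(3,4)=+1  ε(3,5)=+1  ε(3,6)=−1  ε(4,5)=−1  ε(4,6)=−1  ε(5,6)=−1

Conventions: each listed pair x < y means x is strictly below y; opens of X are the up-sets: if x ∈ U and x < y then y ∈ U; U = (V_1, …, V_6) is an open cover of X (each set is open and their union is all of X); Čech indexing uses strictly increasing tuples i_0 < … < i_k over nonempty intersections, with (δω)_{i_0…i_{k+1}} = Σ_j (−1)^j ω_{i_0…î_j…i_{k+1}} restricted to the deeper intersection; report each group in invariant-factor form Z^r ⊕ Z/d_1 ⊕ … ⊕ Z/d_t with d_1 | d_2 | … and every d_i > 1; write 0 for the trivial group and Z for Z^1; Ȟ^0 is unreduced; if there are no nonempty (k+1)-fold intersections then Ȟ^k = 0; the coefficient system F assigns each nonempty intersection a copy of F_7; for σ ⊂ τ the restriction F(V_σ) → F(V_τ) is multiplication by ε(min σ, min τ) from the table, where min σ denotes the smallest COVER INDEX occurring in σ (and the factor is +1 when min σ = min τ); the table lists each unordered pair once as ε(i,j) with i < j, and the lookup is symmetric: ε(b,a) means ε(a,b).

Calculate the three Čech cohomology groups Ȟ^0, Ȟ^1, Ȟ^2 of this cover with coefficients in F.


intersection data:
  V12={t14,t15,t24} V13={t1,t22,t24} V14={t1,t4,t29} V15={t25,t29,t33} V16={t2,t15,t25} V23={t7,t11,t24} V24={t13,t28,t30} V25={t7,t30,t31} V26={t3,t13,t15} V34={t1,t8,t10,t26} V35={t7,t17,t19} V36={t8,t19,t23} V45={t5,t29,t30} V46={t8,t13,t27} V56={t19,t20,t25}
  V123={t24} V126={t15} V134={t1} V145={t29} V156={t25} V235={t7} V245={t30} V246={t13} V346={t8} V356={t19}
C dims 6,15,10; δ0: rk_F7 6; δ1: rk_F7 9
Ȟ^0 = (6 − 6) − 0 = 0, so Ȟ^0 ≅ 0
Ȟ^1 = (15 − 9) − 6 = 0, so Ȟ^1 ≅ 0
Ȟ^2 = (10 − 0) − 9 = 1, so Ȟ^2 ≅ Z/7

Ȟ^0 = 0, Ȟ^1 = 0, Ȟ^2 = Z/7


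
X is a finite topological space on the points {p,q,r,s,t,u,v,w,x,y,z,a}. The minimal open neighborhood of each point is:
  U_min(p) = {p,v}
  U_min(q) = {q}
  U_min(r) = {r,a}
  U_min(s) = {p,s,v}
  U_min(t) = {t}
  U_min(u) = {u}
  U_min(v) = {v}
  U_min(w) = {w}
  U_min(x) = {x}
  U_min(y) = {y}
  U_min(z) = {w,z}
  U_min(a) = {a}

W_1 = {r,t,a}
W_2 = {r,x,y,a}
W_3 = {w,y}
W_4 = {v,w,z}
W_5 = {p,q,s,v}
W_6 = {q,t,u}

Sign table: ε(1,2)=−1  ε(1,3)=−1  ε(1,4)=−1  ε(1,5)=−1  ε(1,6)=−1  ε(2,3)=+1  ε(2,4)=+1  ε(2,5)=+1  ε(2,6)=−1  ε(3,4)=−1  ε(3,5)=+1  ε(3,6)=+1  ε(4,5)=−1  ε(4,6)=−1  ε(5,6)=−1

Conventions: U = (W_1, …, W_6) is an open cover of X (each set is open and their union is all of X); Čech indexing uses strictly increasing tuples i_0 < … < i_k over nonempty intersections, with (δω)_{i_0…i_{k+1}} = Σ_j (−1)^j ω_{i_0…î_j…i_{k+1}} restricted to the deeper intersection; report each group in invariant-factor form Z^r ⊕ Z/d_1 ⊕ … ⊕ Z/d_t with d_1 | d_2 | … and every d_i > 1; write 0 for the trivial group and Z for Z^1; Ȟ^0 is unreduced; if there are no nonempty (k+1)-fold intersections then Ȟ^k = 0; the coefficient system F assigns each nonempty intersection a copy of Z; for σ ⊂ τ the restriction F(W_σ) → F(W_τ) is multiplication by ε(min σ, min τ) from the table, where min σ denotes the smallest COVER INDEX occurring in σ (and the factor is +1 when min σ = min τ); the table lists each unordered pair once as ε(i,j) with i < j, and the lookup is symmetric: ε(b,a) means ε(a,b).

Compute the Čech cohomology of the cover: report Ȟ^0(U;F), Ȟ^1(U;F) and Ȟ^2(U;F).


Ȟ^0 ≅ 0, Ȟ^1 ≅ Z/2 and Ȟ^2 ≅ 0

nerve simplices:
  W12={r,a} W16={t} W23={y} W34={w} W45={v} W56={q}
C dims 6,6; δ0: rk 6, SNF 1^5·2
degree 0: 6−6−0 = 0 → Ȟ^0 ≅ 0
degree 1: 6−0−6 = 0 plus torsion [2] → Ȟ^1 ≅ Z/2
degree 2: 0−0−0 = 0 → Ȟ^2 ≅ 0


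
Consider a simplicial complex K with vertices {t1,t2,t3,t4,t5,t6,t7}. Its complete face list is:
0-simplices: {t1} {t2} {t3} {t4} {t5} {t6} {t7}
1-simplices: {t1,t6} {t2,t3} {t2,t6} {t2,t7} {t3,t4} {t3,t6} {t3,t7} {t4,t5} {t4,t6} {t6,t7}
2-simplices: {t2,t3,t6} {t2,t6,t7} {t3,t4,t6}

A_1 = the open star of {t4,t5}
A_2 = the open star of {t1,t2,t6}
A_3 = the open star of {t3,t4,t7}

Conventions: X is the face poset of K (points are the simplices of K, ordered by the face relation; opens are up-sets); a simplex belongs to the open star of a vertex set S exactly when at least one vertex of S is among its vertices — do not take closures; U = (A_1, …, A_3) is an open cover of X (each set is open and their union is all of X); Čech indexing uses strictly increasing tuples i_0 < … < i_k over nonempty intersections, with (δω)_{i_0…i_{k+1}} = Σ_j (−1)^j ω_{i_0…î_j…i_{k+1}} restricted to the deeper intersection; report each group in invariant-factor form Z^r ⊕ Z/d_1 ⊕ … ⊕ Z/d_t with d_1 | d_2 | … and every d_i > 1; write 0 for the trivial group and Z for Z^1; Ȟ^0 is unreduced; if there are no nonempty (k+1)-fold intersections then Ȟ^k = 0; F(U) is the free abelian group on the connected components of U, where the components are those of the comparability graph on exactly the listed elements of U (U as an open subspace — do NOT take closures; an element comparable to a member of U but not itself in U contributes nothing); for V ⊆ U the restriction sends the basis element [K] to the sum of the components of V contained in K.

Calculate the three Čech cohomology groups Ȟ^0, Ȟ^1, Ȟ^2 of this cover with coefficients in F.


Ȟ^0 ≅ Z, Ȟ^1 ≅ Z and Ȟ^2 ≅ 0

nerve simplices:
  A1={{t4},{t5},{t3,t4},{t4,t5},{t4,t6},{t3,t4,t6}} A2={{t1},{t2},{t6},{t1,t6},{t2,t3},{t2,t6},{t2,t7},{t3,t6},{t4,t6},{t6,t7},{t2,t3,t6},{t2,t6,t7},{t3,t4,t6}} A3={{t3},{t4},{t7},{t2,t3},{t2,t7},{t3,t4},{t3,t6},{t3,t7},{t4,t5},{t4,t6},{t6,t7},{t2,t3,t6},{t2,t6,t7},{t3,t4,t6}}
  A12={{t4,t6},{t3,t4,t6}} A13={{t4},{t3,t4},{t4,t5},{t4,t6},{t3,t4,t6}} A23={{t2,t3},{t2,t7},{t3,t6},{t4,t6},{t6,t7},{t2,t3,t6},{t2,t6,t7},{t3,t4,t6}}
  A123={{t4,t6},{t3,t4,t6}}
components per intersection:
  A1: {{t4},{t5},{t3,t4},{t4,t5},{t4,t6},{t3,t4,t6}}
  A2: {{t1},{t2},{t6},{t1,t6},{t2,t3},{t2,t6},{t2,t7},{t3,t6},{t4,t6},{t6,t7},{t2,t3,t6},{t2,t6,t7},{t3,t4,t6}}
  A3: {{t3},{t4},{t7},{t2,t3},{t2,t7},{t3,t4},{t3,t6},{t3,t7},{t4,t5},{t4,t6},{t6,t7},{t2,t3,t6},{t2,t6,t7},{t3,t4,t6}}
  A12: {{t4,t6},{t3,t4,t6}}
  A13: {{t4},{t3,t4},{t4,t5},{t4,t6},{t3,t4,t6}}
  A23: {{t2,t3},{t3,t6},{t4,t6},{t2,t3,t6},{t3,t4,t6}} {{t2,t7},{t6,t7},{t2,t6,t7}}
  A123: {{t4,t6},{t3,t4,t6}}
C dims 3,4,1; δ0: rk 2, SNF 1^2; δ1: rk 1, SNF 1^1
degree 0: 3−2−0 = 1 → Ȟ^0 ≅ Z
degree 1: 4−1−2 = 1 → Ȟ^1 ≅ Z
degree 2: 1−0−1 = 0 → Ȟ^2 ≅ 0


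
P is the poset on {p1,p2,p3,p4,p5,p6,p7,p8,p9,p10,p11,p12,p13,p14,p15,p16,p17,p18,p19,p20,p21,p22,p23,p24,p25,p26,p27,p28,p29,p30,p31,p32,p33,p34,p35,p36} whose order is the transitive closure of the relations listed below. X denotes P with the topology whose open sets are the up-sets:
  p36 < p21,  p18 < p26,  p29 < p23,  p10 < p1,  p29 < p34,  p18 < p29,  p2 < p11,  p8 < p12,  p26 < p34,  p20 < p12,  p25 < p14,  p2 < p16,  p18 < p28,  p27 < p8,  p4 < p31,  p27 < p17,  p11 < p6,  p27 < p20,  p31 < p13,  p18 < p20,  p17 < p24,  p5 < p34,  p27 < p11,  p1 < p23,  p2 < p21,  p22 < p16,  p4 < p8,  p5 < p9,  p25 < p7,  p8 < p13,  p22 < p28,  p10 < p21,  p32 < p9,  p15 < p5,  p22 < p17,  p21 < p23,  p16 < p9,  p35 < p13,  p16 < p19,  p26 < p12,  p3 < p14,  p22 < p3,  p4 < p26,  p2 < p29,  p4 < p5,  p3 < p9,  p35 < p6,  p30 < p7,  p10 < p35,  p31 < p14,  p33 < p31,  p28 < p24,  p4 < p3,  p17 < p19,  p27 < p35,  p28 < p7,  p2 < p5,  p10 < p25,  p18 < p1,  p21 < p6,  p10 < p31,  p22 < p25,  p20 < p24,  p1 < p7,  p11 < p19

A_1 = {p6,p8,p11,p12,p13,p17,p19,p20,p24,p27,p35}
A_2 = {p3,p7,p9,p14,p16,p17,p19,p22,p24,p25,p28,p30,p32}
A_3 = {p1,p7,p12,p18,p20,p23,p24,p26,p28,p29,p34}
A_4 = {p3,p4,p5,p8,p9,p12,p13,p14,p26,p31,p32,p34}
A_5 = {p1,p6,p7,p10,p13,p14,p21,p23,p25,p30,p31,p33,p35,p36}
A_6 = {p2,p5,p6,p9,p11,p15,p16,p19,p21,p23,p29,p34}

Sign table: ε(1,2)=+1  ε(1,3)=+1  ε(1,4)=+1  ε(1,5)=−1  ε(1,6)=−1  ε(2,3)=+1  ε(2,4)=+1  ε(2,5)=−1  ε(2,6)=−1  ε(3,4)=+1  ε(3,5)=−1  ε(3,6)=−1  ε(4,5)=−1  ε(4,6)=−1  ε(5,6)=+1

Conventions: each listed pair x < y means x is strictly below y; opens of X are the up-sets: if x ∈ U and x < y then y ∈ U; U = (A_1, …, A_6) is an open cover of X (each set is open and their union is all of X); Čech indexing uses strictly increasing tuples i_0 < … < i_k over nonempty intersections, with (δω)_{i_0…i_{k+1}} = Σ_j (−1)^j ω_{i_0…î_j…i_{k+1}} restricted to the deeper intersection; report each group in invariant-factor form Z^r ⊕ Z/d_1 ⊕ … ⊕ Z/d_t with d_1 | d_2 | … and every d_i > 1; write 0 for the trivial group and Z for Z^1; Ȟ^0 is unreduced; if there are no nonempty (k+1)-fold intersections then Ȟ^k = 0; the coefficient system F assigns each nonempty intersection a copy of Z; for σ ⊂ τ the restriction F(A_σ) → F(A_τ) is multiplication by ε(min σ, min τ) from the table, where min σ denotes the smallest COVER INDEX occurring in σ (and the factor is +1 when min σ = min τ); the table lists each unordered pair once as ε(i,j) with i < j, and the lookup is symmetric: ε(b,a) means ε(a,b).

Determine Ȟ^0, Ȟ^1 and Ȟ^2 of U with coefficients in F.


nerve simplices:
  A12={p17,p19,p24} A13={p12,p20,p24} A14={p8,p12,p13} A15={p6,p13,p35} A16={p6,p11,p19} A23={p7,p24,p28} A24={p3,p9,p14,p32} A25={p7,p14,p25,p30} A26={p9,p16,p19} A34={p12,p26,p34} A35={p1,p7,p23} A36={p23,p29,p34} A45={p13,p14,p31} A46={p5,p9,p34} A56={p6,p21,p23}
  A123={p24} A126={p19} A134={p12} A145={p13} A156={p6} A235={p7} A245={p14} A246={p9} A346={p34} A356={p23}
C dims 6,15,10; δ0: rk 5, SNF 1^5; δ1: rk 10, SNF 1^9·2
degree 0: 6−5−0 = 1 → Ȟ^0 ≅ Z
degree 1: 15−10−5 = 0 → Ȟ^1 ≅ 0
degree 2: 10−0−10 = 0 plus torsion [2] → Ȟ^2 ≅ Z/2

Ȟ^0(U;F) ≅ Z; Ȟ^1(U;F) ≅ 0; Ȟ^2(U;F) ≅ Z/2
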